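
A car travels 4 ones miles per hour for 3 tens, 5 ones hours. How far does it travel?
Convert 4 ones (place-value notation) → 4 (decimal)
Convert 3 tens, 5 ones (place-value notation) → 3×10 + 5 = 35 (decimal)
Compute 4 × 35 = 140
140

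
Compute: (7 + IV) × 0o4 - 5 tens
Convert IV (Roman numeral) → 4 (decimal)
Convert 0o4 (octal) → 4 (decimal)
Convert 5 tens (place-value notation) → 5×10 = 50 (decimal)
Expression in decimal: (7 + 4) × 4 - 50
Parentheses first: 7 + 4 = 11
Multiply: 11 × 4 = 44
Subtract: 44 - 50 = -6
-6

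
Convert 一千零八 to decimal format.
Convert 一千零八 (Chinese numeral) → 1×1000 + 8 = 1008 (decimal)
1008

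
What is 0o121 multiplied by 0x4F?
Convert 0o121 (octal) → 1×64 + 2×8 + 1 = 81 (decimal)
Convert 0x4F (hexadecimal) → 4×16 + 15 = 79 (decimal)
Compute 81 × 79 = 6399
6399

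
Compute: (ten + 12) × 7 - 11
Convert ten (English words) → 10 (decimal)
Expression in decimal: (10 + 12) × 7 - 11
Parentheses first: 10 + 12 = 22
Multiply: 22 × 7 = 154
Subtract: 154 - 11 = 143
143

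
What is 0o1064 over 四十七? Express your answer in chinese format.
Convert 0o1064 (octal) → 1×512 + 6×8 + 4 = 564 (decimal)
Convert 四十七 (Chinese numeral) → 4×10 + 7 = 47 (decimal)
Compute 564 ÷ 47 = 12
Convert 12 (decimal) → 12 = 1×10 + 2 → 十二 (Chinese numeral)
十二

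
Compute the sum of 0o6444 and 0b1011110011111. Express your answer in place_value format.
Convert 0o6444 (octal) → 6×512 + 4×64 + 4×8 + 4 = 3364 (decimal)
Convert 0b1011110011111 (binary) → 4096 + 1024 + 512 + 256 + 128 + 16 + 8 + 4 + 2 + 1 = 6047 (decimal)
Compute 3364 + 6047 = 9411
Convert 9411 (decimal) → 9411 = 9×1000 + 4×100 + 1×10 + 1 → 9 thousands, 4 hundreds, 1 ten, 1 one (place-value notation)
9 thousands, 4 hundreds, 1 ten, 1 one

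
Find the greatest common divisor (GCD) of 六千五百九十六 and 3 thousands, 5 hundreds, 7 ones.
Convert 六千五百九十六 (Chinese numeral) → 6×1000 + 5×100 + 9×10 + 6 = 6596 (decimal)
Convert 3 thousands, 5 hundreds, 7 ones (place-value notation) → 3×1000 + 5×100 + 7 = 3507 (decimal)
Compute gcd(6596, 3507) = 1
1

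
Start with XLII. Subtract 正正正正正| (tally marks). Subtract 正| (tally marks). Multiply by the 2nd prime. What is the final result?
Convert XLII (Roman numeral) → 40 + 1 + 1 = 42 (decimal)
Start: 42
Convert 正正正正正| (tally marks) → 5 + 5 + 5 + 5 + 5 + 1 = 26 (decimal)
42 - 26 = 16
Convert 正| (tally marks) → 5 + 1 = 6 (decimal)
16 - 6 = 10
Convert the 2nd prime (prime index) → 3 (decimal)
10 × 3 = 30
30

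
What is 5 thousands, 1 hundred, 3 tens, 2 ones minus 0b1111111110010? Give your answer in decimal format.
Convert 5 thousands, 1 hundred, 3 tens, 2 ones (place-value notation) → 5×1000 + 1×100 + 3×10 + 2 = 5132 (decimal)
Convert 0b1111111110010 (binary) → 4096 + 2048 + 1024 + 512 + 256 + 128 + 64 + 32 + 16 + 2 = 8178 (decimal)
Compute 5132 - 8178 = -3046
-3046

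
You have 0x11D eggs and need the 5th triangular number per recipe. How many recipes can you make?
Convert 0x11D (hexadecimal) → 1×256 + 1×16 + 13 = 285 (decimal)
Convert the 5th triangular number (triangular index) → 5×6/2 = 15 (decimal)
Compute 285 ÷ 15 = 19
19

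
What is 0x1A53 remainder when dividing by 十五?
Convert 0x1A53 (hexadecimal) → 1×4096 + 10×256 + 5×16 + 3 = 6739 (decimal)
Convert 十五 (Chinese numeral) → 1×10 + 5 = 15 (decimal)
Compute 6739 mod 15 = 4
4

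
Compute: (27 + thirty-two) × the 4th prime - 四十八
Convert thirty-two (English words) → 32 (decimal)
Convert the 4th prime (prime index) → 7 (decimal)
Convert 四十八 (Chinese numeral) → 4×10 + 8 = 48 (decimal)
Expression in decimal: (27 + 32) × 7 - 48
Parentheses first: 27 + 32 = 59
Multiply: 59 × 7 = 413
Subtract: 413 - 48 = 365
365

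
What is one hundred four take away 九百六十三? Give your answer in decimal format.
Convert one hundred four (English words) → 1×100 + 4 = 104 (decimal)
Convert 九百六十三 (Chinese numeral) → 9×100 + 6×10 + 3 = 963 (decimal)
Compute 104 - 963 = -859
-859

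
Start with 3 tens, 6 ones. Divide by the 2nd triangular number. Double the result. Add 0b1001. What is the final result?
Convert 3 tens, 6 ones (place-value notation) → 3×10 + 6 = 36 (decimal)
Start: 36
Convert the 2nd triangular number (triangular index) → 2×3/2 = 3 (decimal)
36 ÷ 3 = 12
12 × 2 = 24
Convert 0b1001 (binary) → 8 + 1 = 9 (decimal)
24 + 9 = 33
33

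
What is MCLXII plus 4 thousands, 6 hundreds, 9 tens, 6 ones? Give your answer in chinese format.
Convert MCLXII (Roman numeral) → 1000 + 100 + 50 + 10 + 1 + 1 = 1162 (decimal)
Convert 4 thousands, 6 hundreds, 9 tens, 6 ones (place-value notation) → 4×1000 + 6×100 + 9×10 + 6 = 4696 (decimal)
Compute 1162 + 4696 = 5858
Convert 5858 (decimal) → 5858 = 5×1000 + 8×100 + 5×10 + 8 → 五千八百五十八 (Chinese numeral)
五千八百五十八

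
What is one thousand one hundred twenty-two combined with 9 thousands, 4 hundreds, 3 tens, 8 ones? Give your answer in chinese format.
Convert one thousand one hundred twenty-two (English words) → 1×1000 + 1×100 + 22 = 1122 (decimal)
Convert 9 thousands, 4 hundreds, 3 tens, 8 ones (place-value notation) → 9×1000 + 4×100 + 3×10 + 8 = 9438 (decimal)
Compute 1122 + 9438 = 10560
Convert 10560 (decimal) → 10560 = 1×10000 + 5×100 + 6×10 → 一万零五百六十 (Chinese numeral)
一万零五百六十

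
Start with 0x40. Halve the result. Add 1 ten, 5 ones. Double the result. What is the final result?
Convert 0x40 (hexadecimal) → 4×16 = 64 (decimal)
Start: 64
64 ÷ 2 = 32
Convert 1 ten, 5 ones (place-value notation) → 1×10 + 5 = 15 (decimal)
32 + 15 = 47
47 × 2 = 94
94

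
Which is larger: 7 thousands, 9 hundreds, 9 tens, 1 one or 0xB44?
Convert 7 thousands, 9 hundreds, 9 tens, 1 one (place-value notation) → 7×1000 + 9×100 + 9×10 + 1 = 7991 (decimal)
Convert 0xB44 (hexadecimal) → 11×256 + 4×16 + 4 = 2884 (decimal)
Compare 7991 vs 2884: larger = 7991
7991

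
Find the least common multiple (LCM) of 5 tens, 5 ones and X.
Convert 5 tens, 5 ones (place-value notation) → 5×10 + 5 = 55 (decimal)
Convert X (Roman numeral) → 10 (decimal)
Compute lcm(55, 10) = 110
110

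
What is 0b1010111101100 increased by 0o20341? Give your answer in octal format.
Convert 0b1010111101100 (binary) → 4096 + 1024 + 256 + 128 + 64 + 32 + 8 + 4 = 5612 (decimal)
Convert 0o20341 (octal) → 2×4096 + 3×64 + 4×8 + 1 = 8417 (decimal)
Compute 5612 + 8417 = 14029
Convert 14029 (decimal) → 14029 = 3×4096 + 3×512 + 3×64 + 1×8 + 5 → 0o33315 (octal)
0o33315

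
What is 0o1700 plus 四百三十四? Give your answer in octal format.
Convert 0o1700 (octal) → 1×512 + 7×64 = 960 (decimal)
Convert 四百三十四 (Chinese numeral) → 4×100 + 3×10 + 4 = 434 (decimal)
Compute 960 + 434 = 1394
Convert 1394 (decimal) → 1394 = 2×512 + 5×64 + 6×8 + 2 → 0o2562 (octal)
0o2562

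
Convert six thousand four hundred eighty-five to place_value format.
Convert six thousand four hundred eighty-five (English words) → 6×1000 + 4×100 + 85 = 6485 (decimal)
Convert 6485 (decimal) → 6485 = 6×1000 + 4×100 + 8×10 + 5 → 6 thousands, 4 hundreds, 8 tens, 5 ones (place-value notation)
6 thousands, 4 hundreds, 8 tens, 5 ones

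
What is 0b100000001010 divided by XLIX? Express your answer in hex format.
Convert 0b100000001010 (binary) → 2048 + 8 + 2 = 2058 (decimal)
Convert XLIX (Roman numeral) → 40 + 9 = 49 (decimal)
Compute 2058 ÷ 49 = 42
Convert 42 (decimal) → 42 = 2×16 + 10 → 0x2A (hexadecimal)
0x2A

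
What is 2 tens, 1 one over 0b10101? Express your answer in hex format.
Convert 2 tens, 1 one (place-value notation) → 2×10 + 1 = 21 (decimal)
Convert 0b10101 (binary) → 16 + 4 + 1 = 21 (decimal)
Compute 21 ÷ 21 = 1
Convert 1 (decimal) → 0x1 (hexadecimal)
0x1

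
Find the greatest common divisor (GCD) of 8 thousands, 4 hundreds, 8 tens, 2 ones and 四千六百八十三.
Convert 8 thousands, 4 hundreds, 8 tens, 2 ones (place-value notation) → 8×1000 + 4×100 + 8×10 + 2 = 8482 (decimal)
Convert 四千六百八十三 (Chinese numeral) → 4×1000 + 6×100 + 8×10 + 3 = 4683 (decimal)
Compute gcd(8482, 4683) = 1
1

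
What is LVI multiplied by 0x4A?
Convert LVI (Roman numeral) → 50 + 5 + 1 = 56 (decimal)
Convert 0x4A (hexadecimal) → 4×16 + 10 = 74 (decimal)
Compute 56 × 74 = 4144
4144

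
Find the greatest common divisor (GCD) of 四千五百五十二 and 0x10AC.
Convert 四千五百五十二 (Chinese numeral) → 4×1000 + 5×100 + 5×10 + 2 = 4552 (decimal)
Convert 0x10AC (hexadecimal) → 1×4096 + 10×16 + 12 = 4268 (decimal)
Compute gcd(4552, 4268) = 4
4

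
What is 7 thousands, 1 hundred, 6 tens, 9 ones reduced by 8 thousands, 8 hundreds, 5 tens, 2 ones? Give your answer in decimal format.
Convert 7 thousands, 1 hundred, 6 tens, 9 ones (place-value notation) → 7×1000 + 1×100 + 6×10 + 9 = 7169 (decimal)
Convert 8 thousands, 8 hundreds, 5 tens, 2 ones (place-value notation) → 8×1000 + 8×100 + 5×10 + 2 = 8852 (decimal)
Compute 7169 - 8852 = -1683
-1683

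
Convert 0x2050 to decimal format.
Convert 0x2050 (hexadecimal) → 2×4096 + 5×16 = 8272 (decimal)
8272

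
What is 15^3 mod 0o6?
Convert 15^3 (power) → 3375 (decimal)
Convert 0o6 (octal) → 6 (decimal)
Compute 3375 mod 6 = 3
3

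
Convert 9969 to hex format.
Convert 9969 (decimal) → 9969 = 2×4096 + 6×256 + 15×16 + 1 → 0x26F1 (hexadecimal)
0x26F1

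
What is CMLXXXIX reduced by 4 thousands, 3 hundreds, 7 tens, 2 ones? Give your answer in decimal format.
Convert CMLXXXIX (Roman numeral) → 900 + 50 + 10 + 10 + 10 + 9 = 989 (decimal)
Convert 4 thousands, 3 hundreds, 7 tens, 2 ones (place-value notation) → 4×1000 + 3×100 + 7×10 + 2 = 4372 (decimal)
Compute 989 - 4372 = -3383
-3383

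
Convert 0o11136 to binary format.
Convert 0o11136 (octal) → 1×4096 + 1×512 + 1×64 + 3×8 + 6 = 4702 (decimal)
Convert 4702 (decimal) → 4702 = 4096 + 512 + 64 + 16 + 8 + 4 + 2 → 0b1001001011110 (binary)
0b1001001011110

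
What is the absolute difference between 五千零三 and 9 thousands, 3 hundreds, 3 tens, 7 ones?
Convert 五千零三 (Chinese numeral) → 5×1000 + 3 = 5003 (decimal)
Convert 9 thousands, 3 hundreds, 3 tens, 7 ones (place-value notation) → 9×1000 + 3×100 + 3×10 + 7 = 9337 (decimal)
Compute |5003 - 9337| = 4334
4334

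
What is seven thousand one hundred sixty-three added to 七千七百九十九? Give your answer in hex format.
Convert seven thousand one hundred sixty-three (English words) → 7×1000 + 1×100 + 63 = 7163 (decimal)
Convert 七千七百九十九 (Chinese numeral) → 7×1000 + 7×100 + 9×10 + 9 = 7799 (decimal)
Compute 7163 + 7799 = 14962
Convert 14962 (decimal) → 14962 = 3×4096 + 10×256 + 7×16 + 2 → 0x3A72 (hexadecimal)
0x3A72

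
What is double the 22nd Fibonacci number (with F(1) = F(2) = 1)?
The 22nd Fibonacci number (with F(1) = F(2) = 1) = 17711
Compute 17711 × 2 = 35422
35422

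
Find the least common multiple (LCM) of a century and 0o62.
Convert a century (colloquial) → 100 (decimal)
Convert 0o62 (octal) → 6×8 + 2 = 50 (decimal)
Compute lcm(100, 50) = 100
100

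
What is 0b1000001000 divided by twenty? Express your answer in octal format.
Convert 0b1000001000 (binary) → 512 + 8 = 520 (decimal)
Convert twenty (English words) → 20 (decimal)
Compute 520 ÷ 20 = 26
Convert 26 (decimal) → 26 = 3×8 + 2 → 0o32 (octal)
0o32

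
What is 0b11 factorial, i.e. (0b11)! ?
Convert 0b11 (binary) → 2 + 1 = 3 (decimal)
Compute 3! = 6
6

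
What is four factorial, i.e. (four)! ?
Convert four (English words) → 4 (decimal)
Compute 4! = 24
24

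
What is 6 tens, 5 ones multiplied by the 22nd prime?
Convert 6 tens, 5 ones (place-value notation) → 6×10 + 5 = 65 (decimal)
Convert the 22nd prime (prime index) → 79 (decimal)
Compute 65 × 79 = 5135
5135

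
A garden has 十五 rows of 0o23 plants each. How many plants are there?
Convert 0o23 (octal) → 2×8 + 3 = 19 (decimal)
Convert 十五 (Chinese numeral) → 1×10 + 5 = 15 (decimal)
Compute 19 × 15 = 285
285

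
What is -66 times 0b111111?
Convert 0b111111 (binary) → 32 + 16 + 8 + 4 + 2 + 1 = 63 (decimal)
Compute -66 × 63 = -4158
-4158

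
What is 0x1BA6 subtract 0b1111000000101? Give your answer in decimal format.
Convert 0x1BA6 (hexadecimal) → 1×4096 + 11×256 + 10×16 + 6 = 7078 (decimal)
Convert 0b1111000000101 (binary) → 4096 + 2048 + 1024 + 512 + 4 + 1 = 7685 (decimal)
Compute 7078 - 7685 = -607
-607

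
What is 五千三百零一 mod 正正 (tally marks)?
Convert 五千三百零一 (Chinese numeral) → 5×1000 + 3×100 + 1 = 5301 (decimal)
Convert 正正 (tally marks) → 5 + 5 = 10 (decimal)
Compute 5301 mod 10 = 1
1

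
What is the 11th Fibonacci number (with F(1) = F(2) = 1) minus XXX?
The 11th Fibonacci number (with F(1) = F(2) = 1): 1, 1, 2, 3, 5, 8, 13, 21, 34, 55, 89 → 89
Convert XXX (Roman numeral) → 10 + 10 + 10 = 30 (decimal)
Compute 89 - 30 = 59
59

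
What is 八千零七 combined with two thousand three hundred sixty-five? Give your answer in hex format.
Convert 八千零七 (Chinese numeral) → 8×1000 + 7 = 8007 (decimal)
Convert two thousand three hundred sixty-five (English words) → 2×1000 + 3×100 + 65 = 2365 (decimal)
Compute 8007 + 2365 = 10372
Convert 10372 (decimal) → 10372 = 2×4096 + 8×256 + 8×16 + 4 → 0x2884 (hexadecimal)
0x2884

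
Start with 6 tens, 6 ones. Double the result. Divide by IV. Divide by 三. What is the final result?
Convert 6 tens, 6 ones (place-value notation) → 6×10 + 6 = 66 (decimal)
Start: 66
66 × 2 = 132
Convert IV (Roman numeral) → 4 (decimal)
132 ÷ 4 = 33
Convert 三 (Chinese numeral) → 3 (decimal)
33 ÷ 3 = 11
11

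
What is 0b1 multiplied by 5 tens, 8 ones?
Convert 0b1 (binary) → 1 (decimal)
Convert 5 tens, 8 ones (place-value notation) → 5×10 + 8 = 58 (decimal)
Compute 1 × 58 = 58
58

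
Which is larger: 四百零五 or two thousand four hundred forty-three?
Convert 四百零五 (Chinese numeral) → 4×100 + 5 = 405 (decimal)
Convert two thousand four hundred forty-three (English words) → 2×1000 + 4×100 + 43 = 2443 (decimal)
Compare 405 vs 2443: larger = 2443
2443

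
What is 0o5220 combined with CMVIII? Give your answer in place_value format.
Convert 0o5220 (octal) → 5×512 + 2×64 + 2×8 = 2704 (decimal)
Convert CMVIII (Roman numeral) → 900 + 5 + 1 + 1 + 1 = 908 (decimal)
Compute 2704 + 908 = 3612
Convert 3612 (decimal) → 3612 = 3×1000 + 6×100 + 1×10 + 2 → 3 thousands, 6 hundreds, 1 ten, 2 ones (place-value notation)
3 thousands, 6 hundreds, 1 ten, 2 ones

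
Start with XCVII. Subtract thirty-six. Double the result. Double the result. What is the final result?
Convert XCVII (Roman numeral) → 90 + 5 + 1 + 1 = 97 (decimal)
Start: 97
Convert thirty-six (English words) → 36 (decimal)
97 - 36 = 61
61 × 2 = 122
122 × 2 = 244
244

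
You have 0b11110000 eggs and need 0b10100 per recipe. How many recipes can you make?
Convert 0b11110000 (binary) → 128 + 64 + 32 + 16 = 240 (decimal)
Convert 0b10100 (binary) → 16 + 4 = 20 (decimal)
Compute 240 ÷ 20 = 12
12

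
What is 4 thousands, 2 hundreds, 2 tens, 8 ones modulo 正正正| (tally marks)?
Convert 4 thousands, 2 hundreds, 2 tens, 8 ones (place-value notation) → 4×1000 + 2×100 + 2×10 + 8 = 4228 (decimal)
Convert 正正正| (tally marks) → 5 + 5 + 5 + 1 = 16 (decimal)
Compute 4228 mod 16 = 4
4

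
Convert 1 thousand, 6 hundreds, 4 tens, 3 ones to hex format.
Convert 1 thousand, 6 hundreds, 4 tens, 3 ones (place-value notation) → 1×1000 + 6×100 + 4×10 + 3 = 1643 (decimal)
Convert 1643 (decimal) → 1643 = 6×256 + 6×16 + 11 → 0x66B (hexadecimal)
0x66B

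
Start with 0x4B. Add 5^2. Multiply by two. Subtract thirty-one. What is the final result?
Convert 0x4B (hexadecimal) → 4×16 + 11 = 75 (decimal)
Start: 75
Convert 5^2 (power) → 25 (decimal)
75 + 25 = 100
Convert two (English words) → 2 (decimal)
100 × 2 = 200
Convert thirty-one (English words) → 31 (decimal)
200 - 31 = 169
169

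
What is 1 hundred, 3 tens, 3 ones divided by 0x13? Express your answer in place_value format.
Convert 1 hundred, 3 tens, 3 ones (place-value notation) → 1×100 + 3×10 + 3 = 133 (decimal)
Convert 0x13 (hexadecimal) → 1×16 + 3 = 19 (decimal)
Compute 133 ÷ 19 = 7
Convert 7 (decimal) → 7 ones (place-value notation)
7 ones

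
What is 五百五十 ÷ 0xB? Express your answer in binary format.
Convert 五百五十 (Chinese numeral) → 5×100 + 5×10 = 550 (decimal)
Convert 0xB (hexadecimal) → 11 (decimal)
Compute 550 ÷ 11 = 50
Convert 50 (decimal) → 50 = 32 + 16 + 2 → 0b110010 (binary)
0b110010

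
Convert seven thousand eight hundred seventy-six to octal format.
Convert seven thousand eight hundred seventy-six (English words) → 7×1000 + 8×100 + 76 = 7876 (decimal)
Convert 7876 (decimal) → 7876 = 1×4096 + 7×512 + 3×64 + 4 → 0o17304 (octal)
0o17304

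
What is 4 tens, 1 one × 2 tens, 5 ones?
Convert 4 tens, 1 one (place-value notation) → 4×10 + 1 = 41 (decimal)
Convert 2 tens, 5 ones (place-value notation) → 2×10 + 5 = 25 (decimal)
Compute 41 × 25 = 1025
1025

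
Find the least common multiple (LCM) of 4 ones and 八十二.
Convert 4 ones (place-value notation) → 4 (decimal)
Convert 八十二 (Chinese numeral) → 8×10 + 2 = 82 (decimal)
Compute lcm(4, 82) = 164
164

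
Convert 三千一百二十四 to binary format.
Convert 三千一百二十四 (Chinese numeral) → 3×1000 + 1×100 + 2×10 + 4 = 3124 (decimal)
Convert 3124 (decimal) → 3124 = 2048 + 1024 + 32 + 16 + 4 → 0b110000110100 (binary)
0b110000110100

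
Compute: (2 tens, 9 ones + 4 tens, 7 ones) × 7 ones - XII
Convert 2 tens, 9 ones (place-value notation) → 2×10 + 9 = 29 (decimal)
Convert 4 tens, 7 ones (place-value notation) → 4×10 + 7 = 47 (decimal)
Convert 7 ones (place-value notation) → 7 (decimal)
Convert XII (Roman numeral) → 10 + 1 + 1 = 12 (decimal)
Expression in decimal: (29 + 47) × 7 - 12
Parentheses first: 29 + 47 = 76
Multiply: 76 × 7 = 532
Subtract: 532 - 12 = 520
520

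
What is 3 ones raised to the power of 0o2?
Convert 3 ones (place-value notation) → 3 (decimal)
Convert 0o2 (octal) → 2 (decimal)
Compute 3 ^ 2 = 9
9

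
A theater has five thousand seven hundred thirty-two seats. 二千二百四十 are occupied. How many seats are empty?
Convert five thousand seven hundred thirty-two (English words) → 5×1000 + 7×100 + 32 = 5732 (decimal)
Convert 二千二百四十 (Chinese numeral) → 2×1000 + 2×100 + 4×10 = 2240 (decimal)
Compute 5732 - 2240 = 3492
3492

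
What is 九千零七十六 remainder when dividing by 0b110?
Convert 九千零七十六 (Chinese numeral) → 9×1000 + 7×10 + 6 = 9076 (decimal)
Convert 0b110 (binary) → 4 + 2 = 6 (decimal)
Compute 9076 mod 6 = 4
4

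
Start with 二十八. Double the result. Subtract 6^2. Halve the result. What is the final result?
Convert 二十八 (Chinese numeral) → 2×10 + 8 = 28 (decimal)
Start: 28
28 × 2 = 56
Convert 6^2 (power) → 36 (decimal)
56 - 36 = 20
20 ÷ 2 = 10
10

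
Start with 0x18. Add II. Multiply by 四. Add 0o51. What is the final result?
Convert 0x18 (hexadecimal) → 1×16 + 8 = 24 (decimal)
Start: 24
Convert II (Roman numeral) → 1 + 1 = 2 (decimal)
24 + 2 = 26
Convert 四 (Chinese numeral) → 4 (decimal)
26 × 4 = 104
Convert 0o51 (octal) → 5×8 + 1 = 41 (decimal)
104 + 41 = 145
145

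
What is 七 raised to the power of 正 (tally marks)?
Convert 七 (Chinese numeral) → 7 (decimal)
Convert 正 (tally marks) → 5 (decimal)
Compute 7 ^ 5 = 16807
16807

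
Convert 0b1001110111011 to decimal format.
Convert 0b1001110111011 (binary) → 4096 + 512 + 256 + 128 + 32 + 16 + 8 + 2 + 1 = 5051 (decimal)
5051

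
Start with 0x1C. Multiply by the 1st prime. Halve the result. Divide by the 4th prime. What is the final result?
Convert 0x1C (hexadecimal) → 1×16 + 12 = 28 (decimal)
Start: 28
Convert the 1st prime (prime index) → 2 (decimal)
28 × 2 = 56
56 ÷ 2 = 28
Convert the 4th prime (prime index) → 7 (decimal)
28 ÷ 7 = 4
4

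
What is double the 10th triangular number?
The 10th triangular number = 10×11/2 = 55
Compute 55 × 2 = 110
110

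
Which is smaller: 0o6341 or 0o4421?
Convert 0o6341 (octal) → 6×512 + 3×64 + 4×8 + 1 = 3297 (decimal)
Convert 0o4421 (octal) → 4×512 + 4×64 + 2×8 + 1 = 2321 (decimal)
Compare 3297 vs 2321: smaller = 2321
2321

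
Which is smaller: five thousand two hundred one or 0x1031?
Convert five thousand two hundred one (English words) → 5×1000 + 2×100 + 1 = 5201 (decimal)
Convert 0x1031 (hexadecimal) → 1×4096 + 3×16 + 1 = 4145 (decimal)
Compare 5201 vs 4145: smaller = 4145
4145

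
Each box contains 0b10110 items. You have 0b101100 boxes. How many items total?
Convert 0b10110 (binary) → 16 + 4 + 2 = 22 (decimal)
Convert 0b101100 (binary) → 32 + 8 + 4 = 44 (decimal)
Compute 22 × 44 = 968
968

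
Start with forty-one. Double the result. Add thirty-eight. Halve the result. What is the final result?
Convert forty-one (English words) → 41 (decimal)
Start: 41
41 × 2 = 82
Convert thirty-eight (English words) → 38 (decimal)
82 + 38 = 120
120 ÷ 2 = 60
60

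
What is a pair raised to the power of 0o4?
Convert a pair (colloquial) → 2 (decimal)
Convert 0o4 (octal) → 4 (decimal)
Compute 2 ^ 4 = 16
16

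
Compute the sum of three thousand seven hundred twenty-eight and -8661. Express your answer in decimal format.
Convert three thousand seven hundred twenty-eight (English words) → 3×1000 + 7×100 + 28 = 3728 (decimal)
Compute 3728 + -8661 = -4933
-4933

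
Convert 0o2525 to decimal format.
Convert 0o2525 (octal) → 2×512 + 5×64 + 2×8 + 5 = 1365 (decimal)
1365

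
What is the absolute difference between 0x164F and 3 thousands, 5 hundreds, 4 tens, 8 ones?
Convert 0x164F (hexadecimal) → 1×4096 + 6×256 + 4×16 + 15 = 5711 (decimal)
Convert 3 thousands, 5 hundreds, 4 tens, 8 ones (place-value notation) → 3×1000 + 5×100 + 4×10 + 8 = 3548 (decimal)
Compute |5711 - 3548| = 2163
2163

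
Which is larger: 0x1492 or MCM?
Convert 0x1492 (hexadecimal) → 1×4096 + 4×256 + 9×16 + 2 = 5266 (decimal)
Convert MCM (Roman numeral) → 1000 + 900 = 1900 (decimal)
Compare 5266 vs 1900: larger = 5266
5266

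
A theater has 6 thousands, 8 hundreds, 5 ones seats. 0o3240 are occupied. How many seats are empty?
Convert 6 thousands, 8 hundreds, 5 ones (place-value notation) → 6×1000 + 8×100 + 5 = 6805 (decimal)
Convert 0o3240 (octal) → 3×512 + 2×64 + 4×8 = 1696 (decimal)
Compute 6805 - 1696 = 5109
5109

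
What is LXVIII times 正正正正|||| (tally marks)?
Convert LXVIII (Roman numeral) → 50 + 10 + 5 + 1 + 1 + 1 = 68 (decimal)
Convert 正正正正|||| (tally marks) → 5 + 5 + 5 + 5 + 4 = 24 (decimal)
Compute 68 × 24 = 1632
1632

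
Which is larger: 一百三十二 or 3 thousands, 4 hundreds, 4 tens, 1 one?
Convert 一百三十二 (Chinese numeral) → 1×100 + 3×10 + 2 = 132 (decimal)
Convert 3 thousands, 4 hundreds, 4 tens, 1 one (place-value notation) → 3×1000 + 4×100 + 4×10 + 1 = 3441 (decimal)
Compare 132 vs 3441: larger = 3441
3441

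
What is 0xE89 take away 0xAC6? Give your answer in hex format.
Convert 0xE89 (hexadecimal) → 14×256 + 8×16 + 9 = 3721 (decimal)
Convert 0xAC6 (hexadecimal) → 10×256 + 12×16 + 6 = 2758 (decimal)
Compute 3721 - 2758 = 963
Convert 963 (decimal) → 963 = 3×256 + 12×16 + 3 → 0x3C3 (hexadecimal)
0x3C3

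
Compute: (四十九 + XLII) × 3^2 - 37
Convert 四十九 (Chinese numeral) → 4×10 + 9 = 49 (decimal)
Convert XLII (Roman numeral) → 40 + 1 + 1 = 42 (decimal)
Convert 3^2 (power) → 9 (decimal)
Expression in decimal: (49 + 42) × 9 - 37
Parentheses first: 49 + 42 = 91
Multiply: 91 × 9 = 819
Subtract: 819 - 37 = 782
782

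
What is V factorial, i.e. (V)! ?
Convert V (Roman numeral) → 5 (decimal)
Compute 5! = 120
120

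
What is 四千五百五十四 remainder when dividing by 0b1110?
Convert 四千五百五十四 (Chinese numeral) → 4×1000 + 5×100 + 5×10 + 4 = 4554 (decimal)
Convert 0b1110 (binary) → 8 + 4 + 2 = 14 (decimal)
Compute 4554 mod 14 = 4
4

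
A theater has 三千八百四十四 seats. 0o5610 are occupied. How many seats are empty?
Convert 三千八百四十四 (Chinese numeral) → 3×1000 + 8×100 + 4×10 + 4 = 3844 (decimal)
Convert 0o5610 (octal) → 5×512 + 6×64 + 1×8 = 2952 (decimal)
Compute 3844 - 2952 = 892
892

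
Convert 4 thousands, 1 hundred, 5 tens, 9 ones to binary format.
Convert 4 thousands, 1 hundred, 5 tens, 9 ones (place-value notation) → 4×1000 + 1×100 + 5×10 + 9 = 4159 (decimal)
Convert 4159 (decimal) → 4159 = 4096 + 32 + 16 + 8 + 4 + 2 + 1 → 0b1000000111111 (binary)
0b1000000111111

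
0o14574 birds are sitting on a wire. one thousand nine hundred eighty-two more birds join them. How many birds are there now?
Convert 0o14574 (octal) → 1×4096 + 4×512 + 5×64 + 7×8 + 4 = 6524 (decimal)
Convert one thousand nine hundred eighty-two (English words) → 1×1000 + 9×100 + 82 = 1982 (decimal)
Compute 6524 + 1982 = 8506
8506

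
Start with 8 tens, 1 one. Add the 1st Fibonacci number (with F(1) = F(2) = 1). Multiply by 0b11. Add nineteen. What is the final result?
Convert 8 tens, 1 one (place-value notation) → 8×10 + 1 = 81 (decimal)
Start: 81
Convert the 1st Fibonacci number (with F(1) = F(2) = 1) (Fibonacci index) → 1 (decimal)
81 + 1 = 82
Convert 0b11 (binary) → 2 + 1 = 3 (decimal)
82 × 3 = 246
Convert nineteen (English words) → 19 (decimal)
246 + 19 = 265
265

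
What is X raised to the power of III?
Convert X (Roman numeral) → 10 (decimal)
Convert III (Roman numeral) → 1 + 1 + 1 = 3 (decimal)
Compute 10 ^ 3 = 1000
1000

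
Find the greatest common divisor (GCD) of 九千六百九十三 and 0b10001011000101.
Convert 九千六百九十三 (Chinese numeral) → 9×1000 + 6×100 + 9×10 + 3 = 9693 (decimal)
Convert 0b10001011000101 (binary) → 8192 + 512 + 128 + 64 + 4 + 1 = 8901 (decimal)
Compute gcd(9693, 8901) = 9
9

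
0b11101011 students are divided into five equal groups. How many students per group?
Convert 0b11101011 (binary) → 128 + 64 + 32 + 8 + 2 + 1 = 235 (decimal)
Convert five (English words) → 5 (decimal)
Compute 235 ÷ 5 = 47
47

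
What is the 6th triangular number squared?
The 6th triangular number = 6×7/2 = 21
Compute 21² = 21 × 21 = 441
441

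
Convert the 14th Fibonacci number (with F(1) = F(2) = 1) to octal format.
Convert the 14th Fibonacci number (with F(1) = F(2) = 1) (Fibonacci index) → 1, 1, 2, 3, 5, 8, 13, 21, 34, 55, 89, 144, 233, 377 → 377 (decimal)
Convert 377 (decimal) → 377 = 5×64 + 7×8 + 1 → 0o571 (octal)
0o571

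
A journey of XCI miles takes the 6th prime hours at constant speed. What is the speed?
Convert XCI (Roman numeral) → 90 + 1 = 91 (decimal)
Convert the 6th prime (prime index) → 13 (decimal)
Compute 91 ÷ 13 = 7
7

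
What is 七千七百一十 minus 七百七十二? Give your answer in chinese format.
Convert 七千七百一十 (Chinese numeral) → 7×1000 + 7×100 + 1×10 = 7710 (decimal)
Convert 七百七十二 (Chinese numeral) → 7×100 + 7×10 + 2 = 772 (decimal)
Compute 7710 - 772 = 6938
Convert 6938 (decimal) → 6938 = 6×1000 + 9×100 + 3×10 + 8 → 六千九百三十八 (Chinese numeral)
六千九百三十八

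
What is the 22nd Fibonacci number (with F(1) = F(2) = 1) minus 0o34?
The 22nd Fibonacci number (with F(1) = F(2) = 1) = 17711
Convert 0o34 (octal) → 3×8 + 4 = 28 (decimal)
Compute 17711 - 28 = 17683
17683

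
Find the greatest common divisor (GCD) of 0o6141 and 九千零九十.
Convert 0o6141 (octal) → 6×512 + 1×64 + 4×8 + 1 = 3169 (decimal)
Convert 九千零九十 (Chinese numeral) → 9×1000 + 9×10 = 9090 (decimal)
Compute gcd(3169, 9090) = 1
1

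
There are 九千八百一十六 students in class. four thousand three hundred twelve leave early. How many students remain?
Convert 九千八百一十六 (Chinese numeral) → 9×1000 + 8×100 + 1×10 + 6 = 9816 (decimal)
Convert four thousand three hundred twelve (English words) → 4×1000 + 3×100 + 12 = 4312 (decimal)
Compute 9816 - 4312 = 5504
5504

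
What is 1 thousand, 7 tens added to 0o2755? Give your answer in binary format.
Convert 1 thousand, 7 tens (place-value notation) → 1×1000 + 7×10 = 1070 (decimal)
Convert 0o2755 (octal) → 2×512 + 7×64 + 5×8 + 5 = 1517 (decimal)
Compute 1070 + 1517 = 2587
Convert 2587 (decimal) → 2587 = 2048 + 512 + 16 + 8 + 2 + 1 → 0b101000011011 (binary)
0b101000011011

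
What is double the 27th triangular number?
The 27th triangular number = 27×28/2 = 378
Compute 378 × 2 = 756
756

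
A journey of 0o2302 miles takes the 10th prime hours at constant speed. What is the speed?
Convert 0o2302 (octal) → 2×512 + 3×64 + 2 = 1218 (decimal)
Convert the 10th prime (prime index) → 29 (decimal)
Compute 1218 ÷ 29 = 42
42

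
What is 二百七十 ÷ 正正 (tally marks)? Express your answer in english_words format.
Convert 二百七十 (Chinese numeral) → 2×100 + 7×10 = 270 (decimal)
Convert 正正 (tally marks) → 5 + 5 = 10 (decimal)
Compute 270 ÷ 10 = 27
Convert 27 (decimal) → twenty-seven (English words)
twenty-seven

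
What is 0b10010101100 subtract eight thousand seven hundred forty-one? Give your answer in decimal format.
Convert 0b10010101100 (binary) → 1024 + 128 + 32 + 8 + 4 = 1196 (decimal)
Convert eight thousand seven hundred forty-one (English words) → 8×1000 + 7×100 + 41 = 8741 (decimal)
Compute 1196 - 8741 = -7545
-7545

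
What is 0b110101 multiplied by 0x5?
Convert 0b110101 (binary) → 32 + 16 + 4 + 1 = 53 (decimal)
Convert 0x5 (hexadecimal) → 5 (decimal)
Compute 53 × 5 = 265
265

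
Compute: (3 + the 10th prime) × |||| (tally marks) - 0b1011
Convert the 10th prime (prime index) → 29 (decimal)
Convert |||| (tally marks) → 4 (decimal)
Convert 0b1011 (binary) → 8 + 2 + 1 = 11 (decimal)
Expression in decimal: (3 + 29) × 4 - 11
Parentheses first: 3 + 29 = 32
Multiply: 32 × 4 = 128
Subtract: 128 - 11 = 117
117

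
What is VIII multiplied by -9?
Convert VIII (Roman numeral) → 5 + 1 + 1 + 1 = 8 (decimal)
Compute 8 × -9 = -72
-72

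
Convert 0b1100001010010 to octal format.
Convert 0b1100001010010 (binary) → 4096 + 2048 + 64 + 16 + 2 = 6226 (decimal)
Convert 6226 (decimal) → 6226 = 1×4096 + 4×512 + 1×64 + 2×8 + 2 → 0o14122 (octal)
0o14122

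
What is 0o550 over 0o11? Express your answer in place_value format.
Convert 0o550 (octal) → 5×64 + 5×8 = 360 (decimal)
Convert 0o11 (octal) → 1×8 + 1 = 9 (decimal)
Compute 360 ÷ 9 = 40
Convert 40 (decimal) → 40 = 4×10 → 4 tens (place-value notation)
4 tens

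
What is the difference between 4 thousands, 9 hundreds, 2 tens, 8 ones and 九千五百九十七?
Convert 4 thousands, 9 hundreds, 2 tens, 8 ones (place-value notation) → 4×1000 + 9×100 + 2×10 + 8 = 4928 (decimal)
Convert 九千五百九十七 (Chinese numeral) → 9×1000 + 5×100 + 9×10 + 7 = 9597 (decimal)
Difference: |4928 - 9597| = 4669
4669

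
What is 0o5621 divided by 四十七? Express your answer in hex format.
Convert 0o5621 (octal) → 5×512 + 6×64 + 2×8 + 1 = 2961 (decimal)
Convert 四十七 (Chinese numeral) → 4×10 + 7 = 47 (decimal)
Compute 2961 ÷ 47 = 63
Convert 63 (decimal) → 63 = 3×16 + 15 → 0x3F (hexadecimal)
0x3F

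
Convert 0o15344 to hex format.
Convert 0o15344 (octal) → 1×4096 + 5×512 + 3×64 + 4×8 + 4 = 6884 (decimal)
Convert 6884 (decimal) → 6884 = 1×4096 + 10×256 + 14×16 + 4 → 0x1AE4 (hexadecimal)
0x1AE4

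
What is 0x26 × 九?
Convert 0x26 (hexadecimal) → 2×16 + 6 = 38 (decimal)
Convert 九 (Chinese numeral) → 9 (decimal)
Compute 38 × 9 = 342
342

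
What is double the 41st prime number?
The 41st prime number = 179
Compute 179 × 2 = 358
358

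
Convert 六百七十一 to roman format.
Convert 六百七十一 (Chinese numeral) → 6×100 + 7×10 + 1 = 671 (decimal)
Convert 671 (decimal) → 671 = 500 + 100 + 50 + 10 + 10 + 1 → DCLXXI (Roman numeral)
DCLXXI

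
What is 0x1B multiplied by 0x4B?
Convert 0x1B (hexadecimal) → 1×16 + 11 = 27 (decimal)
Convert 0x4B (hexadecimal) → 4×16 + 11 = 75 (decimal)
Compute 27 × 75 = 2025
2025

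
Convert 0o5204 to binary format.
Convert 0o5204 (octal) → 5×512 + 2×64 + 4 = 2692 (decimal)
Convert 2692 (decimal) → 2692 = 2048 + 512 + 128 + 4 → 0b101010000100 (binary)
0b101010000100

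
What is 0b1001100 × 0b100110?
Convert 0b1001100 (binary) → 64 + 8 + 4 = 76 (decimal)
Convert 0b100110 (binary) → 32 + 4 + 2 = 38 (decimal)
Compute 76 × 38 = 2888
2888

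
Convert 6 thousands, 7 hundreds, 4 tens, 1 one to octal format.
Convert 6 thousands, 7 hundreds, 4 tens, 1 one (place-value notation) → 6×1000 + 7×100 + 4×10 + 1 = 6741 (decimal)
Convert 6741 (decimal) → 6741 = 1×4096 + 5×512 + 1×64 + 2×8 + 5 → 0o15125 (octal)
0o15125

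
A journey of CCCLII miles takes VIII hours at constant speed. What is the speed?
Convert CCCLII (Roman numeral) → 100 + 100 + 100 + 50 + 1 + 1 = 352 (decimal)
Convert VIII (Roman numeral) → 5 + 1 + 1 + 1 = 8 (decimal)
Compute 352 ÷ 8 = 44
44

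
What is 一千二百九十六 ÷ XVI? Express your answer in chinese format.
Convert 一千二百九十六 (Chinese numeral) → 1×1000 + 2×100 + 9×10 + 6 = 1296 (decimal)
Convert XVI (Roman numeral) → 10 + 5 + 1 = 16 (decimal)
Compute 1296 ÷ 16 = 81
Convert 81 (decimal) → 81 = 8×10 + 1 → 八十一 (Chinese numeral)
八十一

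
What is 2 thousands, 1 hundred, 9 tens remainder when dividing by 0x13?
Convert 2 thousands, 1 hundred, 9 tens (place-value notation) → 2×1000 + 1×100 + 9×10 = 2190 (decimal)
Convert 0x13 (hexadecimal) → 1×16 + 3 = 19 (decimal)
Compute 2190 mod 19 = 5
5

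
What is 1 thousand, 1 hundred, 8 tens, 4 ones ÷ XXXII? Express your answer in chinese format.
Convert 1 thousand, 1 hundred, 8 tens, 4 ones (place-value notation) → 1×1000 + 1×100 + 8×10 + 4 = 1184 (decimal)
Convert XXXII (Roman numeral) → 10 + 10 + 10 + 1 + 1 = 32 (decimal)
Compute 1184 ÷ 32 = 37
Convert 37 (decimal) → 37 = 3×10 + 7 → 三十七 (Chinese numeral)
三十七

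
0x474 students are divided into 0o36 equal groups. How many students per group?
Convert 0x474 (hexadecimal) → 4×256 + 7×16 + 4 = 1140 (decimal)
Convert 0o36 (octal) → 3×8 + 6 = 30 (decimal)
Compute 1140 ÷ 30 = 38
38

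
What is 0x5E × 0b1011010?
Convert 0x5E (hexadecimal) → 5×16 + 14 = 94 (decimal)
Convert 0b1011010 (binary) → 64 + 16 + 8 + 2 = 90 (decimal)
Compute 94 × 90 = 8460
8460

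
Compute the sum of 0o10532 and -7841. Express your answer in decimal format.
Convert 0o10532 (octal) → 1×4096 + 5×64 + 3×8 + 2 = 4442 (decimal)
Compute 4442 + -7841 = -3399
-3399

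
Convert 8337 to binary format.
Convert 8337 (decimal) → 8337 = 8192 + 128 + 16 + 1 → 0b10000010010001 (binary)
0b10000010010001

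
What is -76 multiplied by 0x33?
Convert 0x33 (hexadecimal) → 3×16 + 3 = 51 (decimal)
Compute -76 × 51 = -3876
-3876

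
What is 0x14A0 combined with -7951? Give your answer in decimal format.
Convert 0x14A0 (hexadecimal) → 1×4096 + 4×256 + 10×16 = 5280 (decimal)
Compute 5280 + -7951 = -2671
-2671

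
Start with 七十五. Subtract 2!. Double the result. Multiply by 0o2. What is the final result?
Convert 七十五 (Chinese numeral) → 7×10 + 5 = 75 (decimal)
Start: 75
Convert 2! (factorial) → 2 (decimal)
75 - 2 = 73
73 × 2 = 146
Convert 0o2 (octal) → 2 (decimal)
146 × 2 = 292
292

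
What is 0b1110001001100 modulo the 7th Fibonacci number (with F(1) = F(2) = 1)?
Convert 0b1110001001100 (binary) → 4096 + 2048 + 1024 + 64 + 8 + 4 = 7244 (decimal)
Convert the 7th Fibonacci number (with F(1) = F(2) = 1) (Fibonacci index) → 1, 1, 2, 3, 5, 8, 13 → 13 (decimal)
Compute 7244 mod 13 = 3
3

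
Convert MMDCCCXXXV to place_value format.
Convert MMDCCCXXXV (Roman numeral) → 1000 + 1000 + 500 + 100 + 100 + 100 + 10 + 10 + 10 + 5 = 2835 (decimal)
Convert 2835 (decimal) → 2835 = 2×1000 + 8×100 + 3×10 + 5 → 2 thousands, 8 hundreds, 3 tens, 5 ones (place-value notation)
2 thousands, 8 hundreds, 3 tens, 5 ones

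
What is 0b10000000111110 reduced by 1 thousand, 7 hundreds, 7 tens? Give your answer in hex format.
Convert 0b10000000111110 (binary) → 8192 + 32 + 16 + 8 + 4 + 2 = 8254 (decimal)
Convert 1 thousand, 7 hundreds, 7 tens (place-value notation) → 1×1000 + 7×100 + 7×10 = 1770 (decimal)
Compute 8254 - 1770 = 6484
Convert 6484 (decimal) → 6484 = 1×4096 + 9×256 + 5×16 + 4 → 0x1954 (hexadecimal)
0x1954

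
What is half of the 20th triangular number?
The 20th triangular number = 20×21/2 = 210
Compute 210 ÷ 2 = 105
105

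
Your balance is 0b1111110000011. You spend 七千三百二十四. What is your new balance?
Convert 0b1111110000011 (binary) → 4096 + 2048 + 1024 + 512 + 256 + 128 + 2 + 1 = 8067 (decimal)
Convert 七千三百二十四 (Chinese numeral) → 7×1000 + 3×100 + 2×10 + 4 = 7324 (decimal)
Compute 8067 - 7324 = 743
743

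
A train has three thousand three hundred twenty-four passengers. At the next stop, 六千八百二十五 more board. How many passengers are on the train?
Convert three thousand three hundred twenty-four (English words) → 3×1000 + 3×100 + 24 = 3324 (decimal)
Convert 六千八百二十五 (Chinese numeral) → 6×1000 + 8×100 + 2×10 + 5 = 6825 (decimal)
Compute 3324 + 6825 = 10149
10149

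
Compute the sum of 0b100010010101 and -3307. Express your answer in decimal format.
Convert 0b100010010101 (binary) → 2048 + 128 + 16 + 4 + 1 = 2197 (decimal)
Compute 2197 + -3307 = -1110
-1110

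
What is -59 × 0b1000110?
Convert 0b1000110 (binary) → 64 + 4 + 2 = 70 (decimal)
Compute -59 × 70 = -4130
-4130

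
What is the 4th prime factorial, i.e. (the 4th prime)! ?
Convert the 4th prime (prime index) → 7 (decimal)
Compute 7! = 5040
5040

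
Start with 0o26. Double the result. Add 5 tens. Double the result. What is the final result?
Convert 0o26 (octal) → 2×8 + 6 = 22 (decimal)
Start: 22
22 × 2 = 44
Convert 5 tens (place-value notation) → 5×10 = 50 (decimal)
44 + 50 = 94
94 × 2 = 188
188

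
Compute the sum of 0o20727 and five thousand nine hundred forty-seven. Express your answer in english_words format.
Convert 0o20727 (octal) → 2×4096 + 7×64 + 2×8 + 7 = 8663 (decimal)
Convert five thousand nine hundred forty-seven (English words) → 5×1000 + 9×100 + 47 = 5947 (decimal)
Compute 8663 + 5947 = 14610
Convert 14610 (decimal) → 14610 = 14×1000 + 6×100 + 10 → fourteen thousand six hundred ten (English words)
fourteen thousand six hundred ten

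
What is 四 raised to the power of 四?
Convert 四 (Chinese numeral) → 4 (decimal)
Convert 四 (Chinese numeral) → 4 (decimal)
Compute 4 ^ 4 = 256
256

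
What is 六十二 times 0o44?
Convert 六十二 (Chinese numeral) → 6×10 + 2 = 62 (decimal)
Convert 0o44 (octal) → 4×8 + 4 = 36 (decimal)
Compute 62 × 36 = 2232
2232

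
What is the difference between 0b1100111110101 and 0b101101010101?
Convert 0b1100111110101 (binary) → 4096 + 2048 + 256 + 128 + 64 + 32 + 16 + 4 + 1 = 6645 (decimal)
Convert 0b101101010101 (binary) → 2048 + 512 + 256 + 64 + 16 + 4 + 1 = 2901 (decimal)
Difference: |6645 - 2901| = 3744
3744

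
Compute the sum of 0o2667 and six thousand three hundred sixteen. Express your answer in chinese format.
Convert 0o2667 (octal) → 2×512 + 6×64 + 6×8 + 7 = 1463 (decimal)
Convert six thousand three hundred sixteen (English words) → 6×1000 + 3×100 + 16 = 6316 (decimal)
Compute 1463 + 6316 = 7779
Convert 7779 (decimal) → 7779 = 7×1000 + 7×100 + 7×10 + 9 → 七千七百七十九 (Chinese numeral)
七千七百七十九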